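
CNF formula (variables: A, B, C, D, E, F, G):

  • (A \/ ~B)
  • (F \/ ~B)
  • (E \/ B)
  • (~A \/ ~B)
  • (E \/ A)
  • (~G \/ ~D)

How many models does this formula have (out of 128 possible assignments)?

24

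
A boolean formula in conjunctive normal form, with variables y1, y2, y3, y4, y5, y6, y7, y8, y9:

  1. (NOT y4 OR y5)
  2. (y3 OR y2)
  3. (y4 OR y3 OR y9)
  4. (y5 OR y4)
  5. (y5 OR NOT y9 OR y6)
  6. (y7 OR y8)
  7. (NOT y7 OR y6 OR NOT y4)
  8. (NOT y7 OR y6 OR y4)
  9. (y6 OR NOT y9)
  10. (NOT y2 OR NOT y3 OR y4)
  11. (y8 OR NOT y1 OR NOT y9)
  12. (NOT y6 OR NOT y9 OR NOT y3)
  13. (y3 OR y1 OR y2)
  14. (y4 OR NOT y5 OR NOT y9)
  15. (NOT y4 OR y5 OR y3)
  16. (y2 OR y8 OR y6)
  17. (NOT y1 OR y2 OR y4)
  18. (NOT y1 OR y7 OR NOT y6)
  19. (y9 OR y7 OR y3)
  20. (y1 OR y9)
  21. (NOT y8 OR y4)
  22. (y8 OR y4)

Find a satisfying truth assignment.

Try y1 = True.
Set y2 = True and propagate.
For the remaining variables, y3 = True, y4 = True, y5 = True, y6 = True, y7 = True, y8 = False, y9 = False works.
Check each clause:
  1. (y5 OR NOT y4) — y5 is true.
  2. (y3 OR y2) — y2 is true.
  3. (y9 OR y4 OR y3) — y3 is true.
  4. (y4 OR y5) — y4 is true.
  5. (y5 OR y6 OR NOT y9) — y5 is true.
  6. (y8 OR y7) — y7 is true.
  7. (NOT y4 OR NOT y7 OR y6) — y6 is true.
  8. (y4 OR y6 OR NOT y7) — y4 is true.
  9. (NOT y9 OR y6) — y6 is true.
  10. (NOT y3 OR NOT y2 OR y4) — y4 is true.
  11. (y8 OR NOT y9 OR NOT y1) — NOT y9 is true.
  12. (NOT y3 OR NOT y6 OR NOT y9) — NOT y9 is true.
  13. (y3 OR y1 OR y2) — y1 is true.
  14. (NOT y9 OR NOT y5 OR y4) — y4 is true.
  15. (y3 OR NOT y4 OR y5) — y3 is true.
  16. (y2 OR y8 OR y6) — y2 is true.
  17. (y4 OR y2 OR NOT y1) — y2 is true.
  18. (NOT y6 OR NOT y1 OR y7) — y7 is true.
  19. (y7 OR y9 OR y3) — y3 is true.
  20. (y1 OR y9) — y1 is true.
  21. (NOT y8 OR y4) — NOT y8 is true.
  22. (y4 OR y8) — y4 is true.

y1 = 1, y2 = 1, y3 = 1, y4 = 1, y5 = 1, y6 = 1, y7 = 1, y8 = 0, y9 = 0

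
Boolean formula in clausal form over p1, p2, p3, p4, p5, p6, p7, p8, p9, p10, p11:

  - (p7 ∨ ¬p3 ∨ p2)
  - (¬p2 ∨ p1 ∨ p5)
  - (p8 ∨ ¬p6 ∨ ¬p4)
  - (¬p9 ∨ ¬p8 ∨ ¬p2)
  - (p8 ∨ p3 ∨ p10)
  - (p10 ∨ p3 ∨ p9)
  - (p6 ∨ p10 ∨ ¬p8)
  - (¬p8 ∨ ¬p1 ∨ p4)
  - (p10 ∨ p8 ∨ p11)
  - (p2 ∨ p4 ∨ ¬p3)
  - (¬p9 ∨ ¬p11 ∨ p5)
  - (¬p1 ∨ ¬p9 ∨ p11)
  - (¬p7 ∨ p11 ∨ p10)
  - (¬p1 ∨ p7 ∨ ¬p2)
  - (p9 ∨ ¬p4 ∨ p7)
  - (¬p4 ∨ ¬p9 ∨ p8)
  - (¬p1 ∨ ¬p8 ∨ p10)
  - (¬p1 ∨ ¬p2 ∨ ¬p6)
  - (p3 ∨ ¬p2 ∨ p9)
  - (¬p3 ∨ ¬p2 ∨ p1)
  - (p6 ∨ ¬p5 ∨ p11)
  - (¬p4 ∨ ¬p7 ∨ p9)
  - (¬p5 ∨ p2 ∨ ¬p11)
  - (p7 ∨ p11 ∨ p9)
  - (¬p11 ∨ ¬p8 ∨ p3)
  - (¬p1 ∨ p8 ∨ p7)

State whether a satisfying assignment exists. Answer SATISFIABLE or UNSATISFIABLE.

SATISFIABLE

Pure literal: p10 appears only positively; assign p10 = True.
Branch on p1: take p1 = False.
For the remaining variables, p2 = False, p3 = False, p4 = True, p5 = False, p6 = True, p7 = True, p8 = True, p9 = True, p11 = False works.
So p1=False, p2=False, p3=False, p4=True, p5=False, p6=True, p7=True, p8=True, p9=True, p10=True, p11=False is a satisfying assignment.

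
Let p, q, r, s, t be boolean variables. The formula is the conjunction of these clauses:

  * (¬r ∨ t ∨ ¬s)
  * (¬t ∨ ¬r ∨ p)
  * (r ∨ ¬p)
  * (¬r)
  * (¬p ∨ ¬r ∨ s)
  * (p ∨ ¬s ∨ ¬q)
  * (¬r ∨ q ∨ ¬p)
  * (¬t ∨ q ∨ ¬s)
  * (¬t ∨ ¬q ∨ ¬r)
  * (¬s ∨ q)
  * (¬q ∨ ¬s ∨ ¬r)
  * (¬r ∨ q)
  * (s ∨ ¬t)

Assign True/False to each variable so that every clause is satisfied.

The clause (¬r) is unit: r must be False.
The clause (¬p) is unit: p must be False.
t occurs only negated in the remaining clauses — set t = False.
Try q = False.
  then s is forced to False.
Check each clause:
  1. (¬s ∨ ¬r ∨ t) — ¬r is true.
  2. (¬r ∨ p ∨ ¬t) — ¬t is true.
  3. (¬p ∨ r) — ¬p is true.
  4. (¬r) — ¬r is true.
  5. (s ∨ ¬p ∨ ¬r) — ¬r is true.
  6. (p ∨ ¬q ∨ ¬s) — ¬s is true.
  7. (¬r ∨ q ∨ ¬p) — ¬r is true.
  8. (q ∨ ¬t ∨ ¬s) — ¬t is true.
  9. (¬q ∨ ¬t ∨ ¬r) — ¬t is true.
  10. (¬s ∨ q) — ¬s is true.
  11. (¬r ∨ ¬s ∨ ¬q) — ¬s is true.
  12. (q ∨ ¬r) — ¬r is true.
  13. (s ∨ ¬t) — ¬t is true.

p=False  q=False  r=False  s=False  t=False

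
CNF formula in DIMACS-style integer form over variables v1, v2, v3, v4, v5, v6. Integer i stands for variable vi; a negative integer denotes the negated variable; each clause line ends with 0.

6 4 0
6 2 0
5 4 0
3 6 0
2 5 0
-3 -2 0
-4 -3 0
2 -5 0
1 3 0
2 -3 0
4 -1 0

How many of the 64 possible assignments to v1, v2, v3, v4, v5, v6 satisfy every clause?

2

Satisfying assignments:
  v1=1 v2=1 v3=0 v4=1 v5=0 v6=1
  v1=1 v2=1 v3=0 v4=1 v5=1 v6=1
Count: 2.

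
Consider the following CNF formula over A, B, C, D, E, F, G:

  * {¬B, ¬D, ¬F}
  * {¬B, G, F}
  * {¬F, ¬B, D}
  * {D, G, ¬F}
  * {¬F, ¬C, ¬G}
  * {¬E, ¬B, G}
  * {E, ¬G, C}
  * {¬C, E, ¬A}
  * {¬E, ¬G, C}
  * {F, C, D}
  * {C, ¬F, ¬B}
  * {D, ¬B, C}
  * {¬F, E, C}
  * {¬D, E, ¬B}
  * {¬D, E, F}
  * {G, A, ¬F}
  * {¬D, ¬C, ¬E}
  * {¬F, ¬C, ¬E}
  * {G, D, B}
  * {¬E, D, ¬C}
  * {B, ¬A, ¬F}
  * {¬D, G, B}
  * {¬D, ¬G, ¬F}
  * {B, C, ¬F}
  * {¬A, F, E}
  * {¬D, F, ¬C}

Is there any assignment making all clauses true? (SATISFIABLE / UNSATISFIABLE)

SATISFIABLE

Branch on A: take A = False.
The remaining clauses are satisfied by B = False, C = True, D = False, E = False, F = False, G = True.
So A = False, B = False, C = True, D = False, E = False, F = False, G = True is a satisfying assignment.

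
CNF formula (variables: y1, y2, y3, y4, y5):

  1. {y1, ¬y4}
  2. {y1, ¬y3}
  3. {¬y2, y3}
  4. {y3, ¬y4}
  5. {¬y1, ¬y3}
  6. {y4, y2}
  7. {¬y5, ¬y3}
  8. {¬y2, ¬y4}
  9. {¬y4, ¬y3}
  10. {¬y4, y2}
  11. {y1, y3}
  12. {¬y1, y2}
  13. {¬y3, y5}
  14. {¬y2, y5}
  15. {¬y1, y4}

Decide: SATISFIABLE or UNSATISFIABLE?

y3 = True:
  propagation gives y1=True; an empty clause results — contradiction.
y3 = False:
  propagation gives y2=False, y4=False; an empty clause results — contradiction.
Every branch closes, so no satisfying assignment exists.

UNSATISFIABLE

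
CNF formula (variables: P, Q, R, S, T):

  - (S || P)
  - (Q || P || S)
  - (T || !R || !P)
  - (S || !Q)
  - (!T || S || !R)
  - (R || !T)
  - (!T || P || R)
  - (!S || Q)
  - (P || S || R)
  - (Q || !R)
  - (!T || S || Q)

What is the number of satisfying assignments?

6

The models are:
  P=F Q=T R=F S=T T=F
  P=F Q=T R=T S=T T=F
  P=F Q=T R=T S=T T=T
  P=T Q=F R=F S=F T=F
  P=T Q=T R=F S=T T=F
  P=T Q=T R=T S=T T=T
That's 6 in total.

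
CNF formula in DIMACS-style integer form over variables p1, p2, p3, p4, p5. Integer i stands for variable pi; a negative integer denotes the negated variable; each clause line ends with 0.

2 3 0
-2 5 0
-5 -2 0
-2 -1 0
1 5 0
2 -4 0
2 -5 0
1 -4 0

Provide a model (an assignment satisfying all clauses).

p3 occurs only positively in the remaining clauses — set p3 = True.
p4 occurs only negated in the remaining clauses — set p4 = False.
Set p1 = True and propagate.
  then p2 is forced to False.
  then p5 is forced to False.

p1=1  p2=0  p3=1  p4=0  p5=0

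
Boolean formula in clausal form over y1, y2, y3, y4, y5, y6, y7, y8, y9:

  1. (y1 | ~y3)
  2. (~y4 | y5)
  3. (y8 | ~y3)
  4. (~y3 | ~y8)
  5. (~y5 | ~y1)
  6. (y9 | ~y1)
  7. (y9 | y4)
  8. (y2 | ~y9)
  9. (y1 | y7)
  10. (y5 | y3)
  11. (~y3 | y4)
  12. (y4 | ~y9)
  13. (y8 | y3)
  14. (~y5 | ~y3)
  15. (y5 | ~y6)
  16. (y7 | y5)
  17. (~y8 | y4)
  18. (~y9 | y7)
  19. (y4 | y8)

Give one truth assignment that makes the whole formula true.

y2 occurs only positively in the remaining clauses — set y2 = True.
y7 occurs only positively in the remaining clauses — set y7 = True.
Branch on y1: take y1 = False.
  then y3 is forced to False.
  then y5 is forced to True.
  then y8 is forced to True.
  then y4 is forced to True.
y6, y9 are now unconstrained; take y6 = True, y9 = False.

y1=F  y2=T  y3=F  y4=T  y5=T  y6=T  y7=T  y8=T  y9=F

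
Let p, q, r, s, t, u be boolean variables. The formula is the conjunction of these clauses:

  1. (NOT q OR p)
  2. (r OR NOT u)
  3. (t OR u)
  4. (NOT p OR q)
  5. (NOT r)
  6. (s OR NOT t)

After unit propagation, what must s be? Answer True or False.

True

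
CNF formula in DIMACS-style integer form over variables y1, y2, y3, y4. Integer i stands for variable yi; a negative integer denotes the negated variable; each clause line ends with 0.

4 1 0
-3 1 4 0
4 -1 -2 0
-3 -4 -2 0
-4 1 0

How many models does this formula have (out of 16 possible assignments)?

5

Satisfying assignments:
  y1=T y2=F y3=F y4=F
  y1=T y2=F y3=F y4=T
  y1=T y2=F y3=T y4=F
  y1=T y2=F y3=T y4=T
  y1=T y2=T y3=F y4=T
Count: 5.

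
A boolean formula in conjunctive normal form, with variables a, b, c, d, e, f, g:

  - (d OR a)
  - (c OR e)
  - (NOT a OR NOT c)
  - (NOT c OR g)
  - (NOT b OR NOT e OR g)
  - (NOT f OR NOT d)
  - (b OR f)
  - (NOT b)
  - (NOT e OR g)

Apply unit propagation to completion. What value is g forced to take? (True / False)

True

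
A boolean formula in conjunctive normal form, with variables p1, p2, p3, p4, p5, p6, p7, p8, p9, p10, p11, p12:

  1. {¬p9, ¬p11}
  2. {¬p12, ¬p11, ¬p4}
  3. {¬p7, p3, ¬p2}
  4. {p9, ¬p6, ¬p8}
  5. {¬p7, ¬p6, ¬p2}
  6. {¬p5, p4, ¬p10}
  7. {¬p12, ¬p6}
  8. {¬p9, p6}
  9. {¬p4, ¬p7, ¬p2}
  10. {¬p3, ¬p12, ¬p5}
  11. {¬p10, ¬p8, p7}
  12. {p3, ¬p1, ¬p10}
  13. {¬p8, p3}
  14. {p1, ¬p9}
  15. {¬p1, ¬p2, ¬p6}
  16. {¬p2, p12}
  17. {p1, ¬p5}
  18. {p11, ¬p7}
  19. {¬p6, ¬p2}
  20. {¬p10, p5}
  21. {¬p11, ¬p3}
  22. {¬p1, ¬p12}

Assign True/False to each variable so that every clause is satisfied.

p1 = F, p2 = F, p3 = F, p4 = F, p5 = F, p6 = F, p7 = F, p8 = F, p9 = F, p10 = F, p11 = T, p12 = F

Check each clause:
  1. {¬p9, ¬p11} — ¬p9 is true.
  2. {¬p12, ¬p4, ¬p11} — ¬p4 is true.
  3. {¬p7, p3, ¬p2} — ¬p7 is true.
  4. {¬p8, ¬p6, p9} — ¬p8 is true.
  5. {¬p2, ¬p6, ¬p7} — ¬p7 is true.
  6. {¬p10, ¬p5, p4} — ¬p5 is true.
  7. {¬p12, ¬p6} — ¬p6 is true.
  8. {¬p9, p6} — ¬p9 is true.
  9. {¬p7, ¬p4, ¬p2} — ¬p7 is true.
  10. {¬p12, ¬p3, ¬p5} — ¬p5 is true.
  11. {¬p10, ¬p8, p7} — ¬p8 is true.
  12. {p3, ¬p1, ¬p10} — ¬p1 is true.
  13. {¬p8, p3} — ¬p8 is true.
  14. {¬p9, p1} — ¬p9 is true.
  15. {¬p2, ¬p1, ¬p6} — ¬p6 is true.
  16. {¬p2, p12} — ¬p2 is true.
  17. {p1, ¬p5} — ¬p5 is true.
  18. {¬p7, p11} — ¬p7 is true.
  19. {¬p2, ¬p6} — ¬p6 is true.
  20. {¬p10, p5} — ¬p10 is true.
  21. {¬p11, ¬p3} — ¬p3 is true.
  22. {¬p1, ¬p12} — ¬p12 is true.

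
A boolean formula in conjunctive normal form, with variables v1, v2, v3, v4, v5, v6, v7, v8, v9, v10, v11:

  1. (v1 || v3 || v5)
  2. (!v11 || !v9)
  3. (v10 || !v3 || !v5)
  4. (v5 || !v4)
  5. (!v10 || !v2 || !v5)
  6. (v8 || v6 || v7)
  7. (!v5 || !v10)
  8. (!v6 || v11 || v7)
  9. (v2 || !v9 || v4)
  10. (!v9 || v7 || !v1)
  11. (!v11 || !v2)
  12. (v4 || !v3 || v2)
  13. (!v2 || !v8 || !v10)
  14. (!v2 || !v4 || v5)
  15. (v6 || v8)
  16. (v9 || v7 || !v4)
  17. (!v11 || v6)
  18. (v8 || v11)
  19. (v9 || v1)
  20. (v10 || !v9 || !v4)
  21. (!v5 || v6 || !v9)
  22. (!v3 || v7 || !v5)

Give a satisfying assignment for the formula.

v1=T, v2=T, v3=T, v4=F, v5=F, v6=F, v7=T, v8=T, v9=T, v10=F, v11=F

Pure literal: v7 appears only positively; assign v7 = True.
Branch on v1: take v1 = True.
The remaining clauses are satisfied by v2 = True, v3 = True, v4 = False, v5 = False, v6 = False, v8 = True, v9 = True, v10 = False, v11 = False.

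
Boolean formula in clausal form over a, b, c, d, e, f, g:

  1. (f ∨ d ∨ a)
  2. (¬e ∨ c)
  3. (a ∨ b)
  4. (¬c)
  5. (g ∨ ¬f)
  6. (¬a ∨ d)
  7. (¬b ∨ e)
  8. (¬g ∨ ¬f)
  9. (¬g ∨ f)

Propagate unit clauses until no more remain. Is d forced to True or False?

True

(¬c) is a unit clause: c = False.
(c ∨ ¬e): since c = False, the clause reduces to (¬e). e = False.
(¬b ∨ e): since e = False, the clause reduces to (¬b). b = False.
(a ∨ b): since b = False, the clause reduces to (a). a = True.
(¬a ∨ d): since a = True, the clause reduces to (d). d = True.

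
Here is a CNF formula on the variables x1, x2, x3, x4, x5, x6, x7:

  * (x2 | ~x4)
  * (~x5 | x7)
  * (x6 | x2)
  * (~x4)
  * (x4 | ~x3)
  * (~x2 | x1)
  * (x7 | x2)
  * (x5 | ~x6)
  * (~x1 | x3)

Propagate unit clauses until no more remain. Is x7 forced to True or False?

Unit clause (~x4) sets x4 = False.
(~x3 | x4) with x4 = False leaves only ~x3, so x3 = False.
From (x3 | ~x1) and x3 = False: x1 = False.
In (x1 | ~x2), x1 is now false; ~x2 must hold, so x2 = False.
(x2 | x6) with x2 = False leaves only x6, so x6 = True.
From (x7 | x2) and x2 = False: x7 = True.

True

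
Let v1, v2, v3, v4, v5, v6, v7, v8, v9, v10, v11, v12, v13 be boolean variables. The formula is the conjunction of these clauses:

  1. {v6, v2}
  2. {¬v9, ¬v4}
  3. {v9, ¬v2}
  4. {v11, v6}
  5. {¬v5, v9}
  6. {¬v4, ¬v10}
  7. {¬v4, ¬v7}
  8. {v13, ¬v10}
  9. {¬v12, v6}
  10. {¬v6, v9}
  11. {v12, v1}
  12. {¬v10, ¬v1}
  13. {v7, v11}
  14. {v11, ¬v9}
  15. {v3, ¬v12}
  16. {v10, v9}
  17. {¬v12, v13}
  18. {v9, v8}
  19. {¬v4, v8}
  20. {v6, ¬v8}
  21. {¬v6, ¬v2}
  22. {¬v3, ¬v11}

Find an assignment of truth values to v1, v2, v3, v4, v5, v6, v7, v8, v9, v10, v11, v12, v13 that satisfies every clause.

v1=T, v2=F, v3=F, v4=F, v5=T, v6=T, v7=F, v8=T, v9=T, v10=F, v11=T, v12=F, v13=F

Check each clause:
  1. {v2, v6} — v6 is true.
  2. {¬v4, ¬v9} — ¬v4 is true.
  3. {¬v2, v9} — v9 is true.
  4. {v6, v11} — v11 is true.
  5. {¬v5, v9} — v9 is true.
  6. {¬v10, ¬v4} — ¬v4 is true.
  7. {¬v4, ¬v7} — ¬v7 is true.
  8. {v13, ¬v10} — ¬v10 is true.
  9. {v6, ¬v12} — ¬v12 is true.
  10. {v9, ¬v6} — v9 is true.
  11. {v12, v1} — v1 is true.
  12. {¬v1, ¬v10} — ¬v10 is true.
  13. {v11, v7} — v11 is true.
  14. {¬v9, v11} — v11 is true.
  15. {v3, ¬v12} — ¬v12 is true.
  16. {v9, v10} — v9 is true.
  17. {¬v12, v13} — ¬v12 is true.
  18. {v8, v9} — v8 is true.
  19. {¬v4, v8} — v8 is true.
  20. {v6, ¬v8} — v6 is true.
  21. {¬v2, ¬v6} — ¬v2 is true.
  22. {¬v11, ¬v3} — ¬v3 is true.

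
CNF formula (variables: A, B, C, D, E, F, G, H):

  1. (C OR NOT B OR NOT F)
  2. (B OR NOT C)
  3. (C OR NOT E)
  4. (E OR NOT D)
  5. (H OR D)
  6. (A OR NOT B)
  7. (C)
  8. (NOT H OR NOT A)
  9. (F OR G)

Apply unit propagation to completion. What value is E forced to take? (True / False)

Unit clause (C) sets C = True.
From (NOT C OR B) and C = True: B = True.
In (A OR NOT B), NOT B is now false; A must hold, so A = True.
(NOT A OR NOT H): since A = True, the clause reduces to (NOT H). H = False.
(D OR H): since H = False, the clause reduces to (D). D = True.
(NOT D OR E) with D = True leaves only E, so E = True.

True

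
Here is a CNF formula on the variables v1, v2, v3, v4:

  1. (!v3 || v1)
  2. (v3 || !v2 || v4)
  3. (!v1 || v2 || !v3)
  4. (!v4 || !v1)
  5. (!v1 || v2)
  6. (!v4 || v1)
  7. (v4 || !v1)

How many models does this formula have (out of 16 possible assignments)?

1

The models are:
  v1=F v2=F v3=F v4=F
Count: 1.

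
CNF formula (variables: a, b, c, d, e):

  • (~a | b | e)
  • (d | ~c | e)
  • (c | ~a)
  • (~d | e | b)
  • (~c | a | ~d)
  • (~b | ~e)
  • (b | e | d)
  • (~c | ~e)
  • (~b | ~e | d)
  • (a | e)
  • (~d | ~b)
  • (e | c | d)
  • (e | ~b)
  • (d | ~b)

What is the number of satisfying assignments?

Satisfying assignments:
  a=0 b=0 c=0 d=0 e=1
  a=0 b=0 c=0 d=1 e=1
Count: 2.

2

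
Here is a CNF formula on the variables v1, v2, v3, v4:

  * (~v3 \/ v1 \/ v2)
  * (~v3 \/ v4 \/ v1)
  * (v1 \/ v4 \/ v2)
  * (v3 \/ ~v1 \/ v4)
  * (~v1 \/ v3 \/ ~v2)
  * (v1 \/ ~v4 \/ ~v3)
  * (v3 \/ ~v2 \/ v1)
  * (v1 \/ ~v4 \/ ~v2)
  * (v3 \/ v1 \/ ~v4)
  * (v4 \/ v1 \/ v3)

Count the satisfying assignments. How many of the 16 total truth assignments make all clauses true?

5

The models are:
  v1=1 v2=0 v3=0 v4=1
  v1=1 v2=0 v3=1 v4=0
  v1=1 v2=0 v3=1 v4=1
  v1=1 v2=1 v3=1 v4=0
  v1=1 v2=1 v3=1 v4=1
Count: 5.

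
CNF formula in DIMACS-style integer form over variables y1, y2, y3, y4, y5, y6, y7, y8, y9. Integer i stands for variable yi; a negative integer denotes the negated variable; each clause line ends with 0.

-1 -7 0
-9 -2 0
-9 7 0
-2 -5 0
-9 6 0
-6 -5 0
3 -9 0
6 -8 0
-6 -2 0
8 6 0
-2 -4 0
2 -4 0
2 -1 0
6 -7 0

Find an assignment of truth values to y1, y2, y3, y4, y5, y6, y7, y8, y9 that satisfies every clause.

y1=F, y2=F, y3=T, y4=F, y5=F, y6=T, y7=F, y8=T, y9=F

Check each clause:
  1. (~y1 \/ ~y7) — ~y7 is true.
  2. (~y2 \/ ~y9) — ~y2 is true.
  3. (~y9 \/ y7) — ~y9 is true.
  4. (~y2 \/ ~y5) — ~y5 is true.
  5. (y6 \/ ~y9) — y6 is true.
  6. (~y5 \/ ~y6) — ~y5 is true.
  7. (y3 \/ ~y9) — y3 is true.
  8. (~y8 \/ y6) — y6 is true.
  9. (~y6 \/ ~y2) — ~y2 is true.
  10. (y6 \/ y8) — y8 is true.
  11. (~y2 \/ ~y4) — ~y4 is true.
  12. (~y4 \/ y2) — ~y4 is true.
  13. (~y1 \/ y2) — ~y1 is true.
  14. (y6 \/ ~y7) — ~y7 is true.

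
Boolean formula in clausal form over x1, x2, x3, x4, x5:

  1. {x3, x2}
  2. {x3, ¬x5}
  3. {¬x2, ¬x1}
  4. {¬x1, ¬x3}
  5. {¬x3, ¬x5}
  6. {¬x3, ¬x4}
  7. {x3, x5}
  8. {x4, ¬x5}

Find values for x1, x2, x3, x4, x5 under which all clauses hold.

x1=False  x2=True  x3=True  x4=False  x5=False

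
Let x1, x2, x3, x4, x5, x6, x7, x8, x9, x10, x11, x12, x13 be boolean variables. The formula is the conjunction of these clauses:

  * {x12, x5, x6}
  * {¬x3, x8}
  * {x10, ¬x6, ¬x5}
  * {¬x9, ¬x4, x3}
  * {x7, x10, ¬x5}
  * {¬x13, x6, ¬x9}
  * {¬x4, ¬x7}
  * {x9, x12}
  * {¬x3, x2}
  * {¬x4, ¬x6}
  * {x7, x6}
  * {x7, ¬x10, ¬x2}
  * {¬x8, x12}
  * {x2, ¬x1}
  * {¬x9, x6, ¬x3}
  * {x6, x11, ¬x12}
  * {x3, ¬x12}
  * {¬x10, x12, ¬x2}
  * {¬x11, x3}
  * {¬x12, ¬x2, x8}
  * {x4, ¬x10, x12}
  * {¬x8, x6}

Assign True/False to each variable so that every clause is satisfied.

x1=0, x2=1, x3=1, x4=0, x5=0, x6=1, x7=0, x8=1, x9=1, x10=0, x11=0, x12=1, x13=0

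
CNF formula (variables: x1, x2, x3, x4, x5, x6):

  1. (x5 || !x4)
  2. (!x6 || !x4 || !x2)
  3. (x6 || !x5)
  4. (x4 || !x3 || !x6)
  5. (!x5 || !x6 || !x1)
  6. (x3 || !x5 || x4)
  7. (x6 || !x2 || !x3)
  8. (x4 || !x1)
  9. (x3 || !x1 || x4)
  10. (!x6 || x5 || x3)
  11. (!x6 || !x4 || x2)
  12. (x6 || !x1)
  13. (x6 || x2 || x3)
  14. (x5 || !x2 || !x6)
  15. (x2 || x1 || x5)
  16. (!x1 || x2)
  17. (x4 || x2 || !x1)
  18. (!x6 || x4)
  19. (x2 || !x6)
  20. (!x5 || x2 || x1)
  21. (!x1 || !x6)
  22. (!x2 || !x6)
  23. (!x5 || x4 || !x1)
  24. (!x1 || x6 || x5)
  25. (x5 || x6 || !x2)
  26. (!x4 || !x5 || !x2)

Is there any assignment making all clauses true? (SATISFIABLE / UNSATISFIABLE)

x6 = True:
  propagation gives x4=True, x5=True, x2=False; an empty clause results — contradiction.
x6 = False:
  propagation gives x5=False, x4=False, x1=False, x2=True; an empty clause results — contradiction.
Every branch closes, so no satisfying assignment exists.

UNSATISFIABLE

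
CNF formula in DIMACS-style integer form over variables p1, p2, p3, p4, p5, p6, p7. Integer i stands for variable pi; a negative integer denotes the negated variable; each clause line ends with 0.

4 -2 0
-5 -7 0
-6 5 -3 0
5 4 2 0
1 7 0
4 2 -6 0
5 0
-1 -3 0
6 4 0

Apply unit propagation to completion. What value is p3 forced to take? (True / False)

Unit clause (p5) sets p5 = True.
(NOT p5 OR NOT p7): since p5 = True, the clause reduces to (NOT p7). p7 = False.
(p7 OR p1) with p7 = False leaves only p1, so p1 = True.
(NOT p1 OR NOT p3) with p1 = True leaves only NOT p3, so p3 = False.

False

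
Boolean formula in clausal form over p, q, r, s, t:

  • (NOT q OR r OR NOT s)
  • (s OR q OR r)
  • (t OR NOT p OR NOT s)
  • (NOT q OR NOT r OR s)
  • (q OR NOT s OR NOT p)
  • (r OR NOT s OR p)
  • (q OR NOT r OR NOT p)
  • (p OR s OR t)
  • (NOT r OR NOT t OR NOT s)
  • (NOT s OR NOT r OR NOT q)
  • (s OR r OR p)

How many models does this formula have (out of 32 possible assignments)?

4

Satisfying assignments:
  p=F q=F r=T s=F t=T
  p=F q=F r=T s=T t=F
  p=T q=T r=F s=F t=F
  p=T q=T r=F s=F t=T
Count: 4.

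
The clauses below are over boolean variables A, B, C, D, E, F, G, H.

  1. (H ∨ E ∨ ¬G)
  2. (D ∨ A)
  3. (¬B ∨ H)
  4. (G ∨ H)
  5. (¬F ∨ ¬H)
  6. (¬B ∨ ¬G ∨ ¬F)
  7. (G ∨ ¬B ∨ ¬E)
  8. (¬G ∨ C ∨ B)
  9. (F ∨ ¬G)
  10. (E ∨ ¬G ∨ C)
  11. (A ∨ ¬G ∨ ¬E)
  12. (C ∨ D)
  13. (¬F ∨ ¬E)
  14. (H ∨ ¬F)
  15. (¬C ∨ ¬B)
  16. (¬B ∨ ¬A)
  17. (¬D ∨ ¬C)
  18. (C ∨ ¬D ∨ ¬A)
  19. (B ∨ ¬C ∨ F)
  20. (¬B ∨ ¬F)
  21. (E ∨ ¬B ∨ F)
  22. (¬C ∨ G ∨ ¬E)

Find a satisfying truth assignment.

A=F, B=F, C=F, D=T, E=F, F=F, G=F, H=T

Check each clause:
  1. (E ∨ H ∨ ¬G) — H is true.
  2. (D ∨ A) — D is true.
  3. (H ∨ ¬B) — H is true.
  4. (G ∨ H) — H is true.
  5. (¬H ∨ ¬F) — ¬F is true.
  6. (¬B ∨ ¬G ∨ ¬F) — ¬G is true.
  7. (G ∨ ¬B ∨ ¬E) — ¬E is true.
  8. (B ∨ ¬G ∨ C) — ¬G is true.
  9. (¬G ∨ F) — ¬G is true.
  10. (E ∨ C ∨ ¬G) — ¬G is true.
  11. (¬G ∨ A ∨ ¬E) — ¬G is true.
  12. (D ∨ C) — D is true.
  13. (¬F ∨ ¬E) — ¬F is true.
  14. (¬F ∨ H) — H is true.
  15. (¬B ∨ ¬C) — ¬C is true.
  16. (¬A ∨ ¬B) — ¬B is true.
  17. (¬C ∨ ¬D) — ¬C is true.
  18. (¬A ∨ ¬D ∨ C) — ¬A is true.
  19. (F ∨ ¬C ∨ B) — ¬C is true.
  20. (¬F ∨ ¬B) — ¬F is true.
  21. (¬B ∨ F ∨ E) — ¬B is true.
  22. (¬C ∨ ¬E ∨ G) — ¬E is true.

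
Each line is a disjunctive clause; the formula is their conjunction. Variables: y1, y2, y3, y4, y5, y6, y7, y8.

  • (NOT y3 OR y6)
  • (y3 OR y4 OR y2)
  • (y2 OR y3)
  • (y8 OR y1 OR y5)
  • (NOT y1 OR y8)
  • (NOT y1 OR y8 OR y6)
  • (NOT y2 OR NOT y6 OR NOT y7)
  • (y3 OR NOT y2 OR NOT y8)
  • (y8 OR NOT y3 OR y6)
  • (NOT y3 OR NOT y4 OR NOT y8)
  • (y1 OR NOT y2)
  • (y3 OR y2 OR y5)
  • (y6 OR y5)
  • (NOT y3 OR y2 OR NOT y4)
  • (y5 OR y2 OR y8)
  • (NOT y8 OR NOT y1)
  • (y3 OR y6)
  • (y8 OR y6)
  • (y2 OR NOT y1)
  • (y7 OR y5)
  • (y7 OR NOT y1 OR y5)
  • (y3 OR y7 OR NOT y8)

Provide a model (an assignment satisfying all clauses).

y1 = F, y2 = F, y3 = T, y4 = F, y5 = T, y6 = T, y7 = F, y8 = T

Check each clause:
  1. (NOT y3 OR y6) — y6 is true.
  2. (y3 OR y2 OR y4) — y3 is true.
  3. (y2 OR y3) — y3 is true.
  4. (y1 OR y8 OR y5) — y8 is true.
  5. (y8 OR NOT y1) — y8 is true.
  6. (y6 OR NOT y1 OR y8) — y8 is true.
  7. (NOT y6 OR NOT y2 OR NOT y7) — NOT y7 is true.
  8. (NOT y2 OR NOT y8 OR y3) — y3 is true.
  9. (y8 OR NOT y3 OR y6) — y8 is true.
  10. (NOT y8 OR NOT y4 OR NOT y3) — NOT y4 is true.
  11. (NOT y2 OR y1) — NOT y2 is true.
  12. (y3 OR y2 OR y5) — y3 is true.
  13. (y5 OR y6) — y5 is true.
  14. (NOT y4 OR NOT y3 OR y2) — NOT y4 is true.
  15. (y8 OR y2 OR y5) — y8 is true.
  16. (NOT y1 OR NOT y8) — NOT y1 is true.
  17. (y3 OR y6) — y3 is true.
  18. (y8 OR y6) — y8 is true.
  19. (y2 OR NOT y1) — NOT y1 is true.
  20. (y7 OR y5) — y5 is true.
  21. (y5 OR y7 OR NOT y1) — y5 is true.
  22. (y7 OR NOT y8 OR y3) — y3 is true.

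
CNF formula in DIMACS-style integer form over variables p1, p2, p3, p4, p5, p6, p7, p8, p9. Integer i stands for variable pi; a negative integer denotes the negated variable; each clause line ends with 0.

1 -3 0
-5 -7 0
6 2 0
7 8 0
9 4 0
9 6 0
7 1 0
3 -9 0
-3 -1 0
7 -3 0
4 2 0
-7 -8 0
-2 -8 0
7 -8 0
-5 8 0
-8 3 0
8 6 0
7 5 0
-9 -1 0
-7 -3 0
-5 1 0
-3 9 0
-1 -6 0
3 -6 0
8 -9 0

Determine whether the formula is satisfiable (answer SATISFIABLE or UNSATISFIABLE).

p3 = True:
  propagation gives p1=True; an empty clause results — contradiction.
p3 = False:
  propagation gives p9=False, p4=True, p6=True; an empty clause results — contradiction.
Every branch closes, so no satisfying assignment exists.

UNSATISFIABLE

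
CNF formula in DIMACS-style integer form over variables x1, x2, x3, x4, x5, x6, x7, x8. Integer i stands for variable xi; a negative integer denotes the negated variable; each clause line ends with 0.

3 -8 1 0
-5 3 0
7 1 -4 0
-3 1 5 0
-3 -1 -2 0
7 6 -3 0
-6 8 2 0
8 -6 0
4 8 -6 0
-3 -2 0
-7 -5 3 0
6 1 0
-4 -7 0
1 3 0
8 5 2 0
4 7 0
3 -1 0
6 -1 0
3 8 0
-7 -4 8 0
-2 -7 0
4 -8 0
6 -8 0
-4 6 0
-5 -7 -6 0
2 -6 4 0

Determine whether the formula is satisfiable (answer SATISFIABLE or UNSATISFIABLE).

Set x1 = True and propagate.
  then x3 is forced to True.
  then x2 is forced to False.
  then x6 is forced to True.
  then x8 is forced to True.
  then x4 is forced to True.
  then x7 is forced to False.
x5 is now unconstrained; take x5 = False.
So x1=1  x2=0  x3=1  x4=1  x5=0  x6=1  x7=0  x8=1 is a satisfying assignment.

SATISFIABLE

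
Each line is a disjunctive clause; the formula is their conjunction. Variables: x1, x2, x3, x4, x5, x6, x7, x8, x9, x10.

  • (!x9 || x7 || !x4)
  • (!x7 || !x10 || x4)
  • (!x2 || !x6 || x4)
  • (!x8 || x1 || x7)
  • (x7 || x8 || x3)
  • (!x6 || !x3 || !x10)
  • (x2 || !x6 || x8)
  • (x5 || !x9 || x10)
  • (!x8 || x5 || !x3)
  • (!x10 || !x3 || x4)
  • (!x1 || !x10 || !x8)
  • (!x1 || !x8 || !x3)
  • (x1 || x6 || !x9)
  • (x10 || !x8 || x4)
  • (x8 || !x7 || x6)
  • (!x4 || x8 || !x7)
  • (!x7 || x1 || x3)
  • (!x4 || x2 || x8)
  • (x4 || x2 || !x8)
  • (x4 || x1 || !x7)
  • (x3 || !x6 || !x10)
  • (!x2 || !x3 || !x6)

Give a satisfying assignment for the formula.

Pure literal: x5 appears only positively; assign x5 = True.
Pure literal: x9 appears only negated; assign x9 = False.
Set x1 = True and propagate.
For the remaining variables, x2 = False, x3 = False, x4 = True, x6 = False, x7 = False, x8 = True, x10 = False works.

x1=True  x2=False  x3=False  x4=True  x5=True  x6=False  x7=False  x8=True  x9=False  x10=False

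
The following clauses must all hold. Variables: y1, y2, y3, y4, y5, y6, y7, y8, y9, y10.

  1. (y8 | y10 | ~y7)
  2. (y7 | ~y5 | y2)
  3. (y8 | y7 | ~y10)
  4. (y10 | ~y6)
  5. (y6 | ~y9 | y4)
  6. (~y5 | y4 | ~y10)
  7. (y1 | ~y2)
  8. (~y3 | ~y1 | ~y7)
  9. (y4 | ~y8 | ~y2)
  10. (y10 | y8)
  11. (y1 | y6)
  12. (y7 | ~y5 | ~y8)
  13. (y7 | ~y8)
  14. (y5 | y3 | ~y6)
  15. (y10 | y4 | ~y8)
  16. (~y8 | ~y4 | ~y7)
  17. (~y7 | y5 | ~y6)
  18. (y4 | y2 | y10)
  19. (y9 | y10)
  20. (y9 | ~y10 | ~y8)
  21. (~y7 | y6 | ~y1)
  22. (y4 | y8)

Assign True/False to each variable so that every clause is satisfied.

y1=False, y2=False, y3=True, y4=True, y5=True, y6=True, y7=True, y8=False, y9=True, y10=True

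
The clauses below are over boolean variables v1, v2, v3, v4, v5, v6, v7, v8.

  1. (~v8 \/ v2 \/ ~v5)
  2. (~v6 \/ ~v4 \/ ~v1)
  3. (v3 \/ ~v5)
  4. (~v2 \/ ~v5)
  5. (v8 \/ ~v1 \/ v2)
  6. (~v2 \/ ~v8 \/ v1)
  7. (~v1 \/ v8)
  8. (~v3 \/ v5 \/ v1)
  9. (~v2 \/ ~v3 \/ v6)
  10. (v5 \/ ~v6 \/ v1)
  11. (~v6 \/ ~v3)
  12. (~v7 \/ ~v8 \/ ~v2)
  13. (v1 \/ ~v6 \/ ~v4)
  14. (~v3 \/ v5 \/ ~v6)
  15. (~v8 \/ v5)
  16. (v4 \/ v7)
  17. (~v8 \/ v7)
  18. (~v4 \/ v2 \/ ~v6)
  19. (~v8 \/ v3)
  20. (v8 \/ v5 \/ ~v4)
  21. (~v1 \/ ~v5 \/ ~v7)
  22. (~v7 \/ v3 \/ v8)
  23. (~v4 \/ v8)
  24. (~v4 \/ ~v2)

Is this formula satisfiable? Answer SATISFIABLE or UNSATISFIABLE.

Branch on v1: take v1 = False.
For the remaining variables, v2 = False, v3 = True, v4 = False, v5 = True, v6 = False, v7 = True, v8 = False works.
So v1=False  v2=False  v3=True  v4=False  v5=True  v6=False  v7=True  v8=False is a satisfying assignment.

SATISFIABLE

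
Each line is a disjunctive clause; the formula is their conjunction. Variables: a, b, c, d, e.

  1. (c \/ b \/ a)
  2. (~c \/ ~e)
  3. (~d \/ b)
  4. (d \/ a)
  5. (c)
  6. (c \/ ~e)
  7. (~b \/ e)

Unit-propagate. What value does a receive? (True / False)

Unit clause (c) sets c = True.
(~e \/ ~c): since c = True, the clause reduces to (~e). e = False.
(e \/ ~b): since e = False, the clause reduces to (~b). b = False.
From (b \/ ~d) and b = False: d = False.
From (d \/ a) and d = False: a = True.

True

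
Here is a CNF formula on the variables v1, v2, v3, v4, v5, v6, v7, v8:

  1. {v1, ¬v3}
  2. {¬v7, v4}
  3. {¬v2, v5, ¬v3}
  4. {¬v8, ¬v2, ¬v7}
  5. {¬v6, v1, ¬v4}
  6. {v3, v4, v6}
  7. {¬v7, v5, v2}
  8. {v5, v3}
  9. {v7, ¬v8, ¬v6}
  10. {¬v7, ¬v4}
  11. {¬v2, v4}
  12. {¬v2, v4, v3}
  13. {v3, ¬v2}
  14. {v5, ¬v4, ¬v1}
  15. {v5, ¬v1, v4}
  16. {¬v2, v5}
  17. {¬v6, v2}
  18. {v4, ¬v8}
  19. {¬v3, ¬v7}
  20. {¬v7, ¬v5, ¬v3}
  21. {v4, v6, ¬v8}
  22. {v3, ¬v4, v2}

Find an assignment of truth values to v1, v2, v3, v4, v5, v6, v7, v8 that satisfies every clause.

v1 = T, v2 = T, v3 = T, v4 = T, v5 = T, v6 = T, v7 = F, v8 = F

Check each clause:
  1. {v1, ¬v3} — v1 is true.
  2. {¬v7, v4} — ¬v7 is true.
  3. {¬v3, v5, ¬v2} — v5 is true.
  4. {¬v2, ¬v8, ¬v7} — ¬v8 is true.
  5. {v1, ¬v4, ¬v6} — v1 is true.
  6. {v4, v3, v6} — v3 is true.
  7. {v5, ¬v7, v2} — ¬v7 is true.
  8. {v5, v3} — v3 is true.
  9. {¬v8, v7, ¬v6} — ¬v8 is true.
  10. {¬v7, ¬v4} — ¬v7 is true.
  11. {¬v2, v4} — v4 is true.
  12. {v4, ¬v2, v3} — v3 is true.
  13. {v3, ¬v2} — v3 is true.
  14. {¬v1, v5, ¬v4} — v5 is true.
  15. {¬v1, v5, v4} — v4 is true.
  16. {v5, ¬v2} — v5 is true.
  17. {¬v6, v2} — v2 is true.
  18. {¬v8, v4} — ¬v8 is true.
  19. {¬v3, ¬v7} — ¬v7 is true.
  20. {¬v5, ¬v3, ¬v7} — ¬v7 is true.
  21. {v6, v4, ¬v8} — ¬v8 is true.
  22. {¬v4, v3, v2} — v2 is true.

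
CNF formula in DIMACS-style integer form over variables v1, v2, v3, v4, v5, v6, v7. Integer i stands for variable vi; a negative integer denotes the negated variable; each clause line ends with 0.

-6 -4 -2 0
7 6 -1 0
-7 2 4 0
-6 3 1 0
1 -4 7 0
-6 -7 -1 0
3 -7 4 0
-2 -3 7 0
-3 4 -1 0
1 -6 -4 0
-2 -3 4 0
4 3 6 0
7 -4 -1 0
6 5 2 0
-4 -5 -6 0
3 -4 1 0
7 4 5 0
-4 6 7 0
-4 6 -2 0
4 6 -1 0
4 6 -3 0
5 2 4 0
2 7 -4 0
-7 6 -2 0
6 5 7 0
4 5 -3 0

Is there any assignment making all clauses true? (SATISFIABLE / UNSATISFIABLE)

Set v1 = True and propagate.
The remaining clauses are satisfied by v2 = False, v3 = True, v4 = True, v5 = True, v6 = False, v7 = True.
Every clause has at least one true literal under this assignment.
So v1 = True, v2 = False, v3 = True, v4 = True, v5 = True, v6 = False, v7 = True is a satisfying assignment.

SATISFIABLE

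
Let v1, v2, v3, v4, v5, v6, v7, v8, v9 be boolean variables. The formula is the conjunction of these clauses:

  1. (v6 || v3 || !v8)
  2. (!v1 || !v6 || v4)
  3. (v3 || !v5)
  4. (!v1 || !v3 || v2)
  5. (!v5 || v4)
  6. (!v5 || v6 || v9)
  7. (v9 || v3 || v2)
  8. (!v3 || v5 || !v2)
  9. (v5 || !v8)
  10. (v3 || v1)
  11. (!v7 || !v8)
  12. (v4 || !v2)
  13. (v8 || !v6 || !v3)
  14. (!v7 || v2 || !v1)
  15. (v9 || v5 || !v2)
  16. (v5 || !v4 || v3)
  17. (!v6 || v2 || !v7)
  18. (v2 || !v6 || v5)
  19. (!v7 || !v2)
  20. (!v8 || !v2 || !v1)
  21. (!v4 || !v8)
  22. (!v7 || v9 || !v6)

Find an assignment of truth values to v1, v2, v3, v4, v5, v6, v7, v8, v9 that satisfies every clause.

Pure literal: v7 appears only negated; assign v7 = False.
Pure literal: v9 appears only positively; assign v9 = True.
Try v1 = True.
Branch on v2: take v2 = False.
  then v3 is forced to False.
  then v5 is forced to False.
  then v8 is forced to False.
  then v4 is forced to False.
  then v6 is forced to False.

v1=T  v2=F  v3=F  v4=F  v5=F  v6=F  v7=F  v8=F  v9=T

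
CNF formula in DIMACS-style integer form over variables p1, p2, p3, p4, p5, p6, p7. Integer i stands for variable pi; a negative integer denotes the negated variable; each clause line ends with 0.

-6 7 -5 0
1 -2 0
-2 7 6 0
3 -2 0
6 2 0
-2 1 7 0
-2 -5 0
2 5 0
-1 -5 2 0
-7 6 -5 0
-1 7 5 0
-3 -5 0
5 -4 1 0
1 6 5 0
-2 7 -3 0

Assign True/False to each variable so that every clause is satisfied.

Set p1 = False and propagate.
  then p2 is forced to False.
  then p6 is forced to True.
  then p5 is forced to True.
  then p7 is forced to True.
  then p3 is forced to False.
p4 is now unconstrained; take p4 = True.

p1 = False, p2 = False, p3 = False, p4 = True, p5 = True, p6 = True, p7 = True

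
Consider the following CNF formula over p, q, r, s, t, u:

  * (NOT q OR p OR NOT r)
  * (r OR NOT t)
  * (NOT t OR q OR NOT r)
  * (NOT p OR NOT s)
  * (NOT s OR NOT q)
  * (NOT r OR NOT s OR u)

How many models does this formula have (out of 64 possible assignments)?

Case analysis on r and q:
  r=1, q=1: remaining (p,s,t,u) ∈ {(1,0,0,0); (1,0,0,1); (1,0,1,0); (1,0,1,1)} — 4.
  r=1, q=0: 5 of the 16 assignments to (p,s,t,u) work.
  r=0, q=1: remaining (p,s,t,u) ∈ {(0,0,0,0); (0,0,0,1); (1,0,0,0); (1,0,0,1)} — 4.
  r=0, q=0: u free; 3 ways for (p,s,t) × 2^1 = 6.
Total: 4 + 5 + 4 + 6 = 19.

19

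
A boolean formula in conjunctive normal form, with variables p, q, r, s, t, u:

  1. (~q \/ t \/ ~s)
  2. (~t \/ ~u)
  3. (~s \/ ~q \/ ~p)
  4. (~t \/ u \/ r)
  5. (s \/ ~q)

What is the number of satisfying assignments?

21

Split on q, then s.
  q=1, s=1: remaining (p,r,t,u) ∈ {(0,1,1,0)} — 1.
  q=1, s=0: a clause becomes empty — 0.
  q=0, s=1: p free; 5 ways for (r,t,u) × 2^1 = 10.
  q=0, s=0: p free; 5 ways for (r,t,u) × 2^1 = 10.
Total: 1 + 0 + 10 + 10 = 21.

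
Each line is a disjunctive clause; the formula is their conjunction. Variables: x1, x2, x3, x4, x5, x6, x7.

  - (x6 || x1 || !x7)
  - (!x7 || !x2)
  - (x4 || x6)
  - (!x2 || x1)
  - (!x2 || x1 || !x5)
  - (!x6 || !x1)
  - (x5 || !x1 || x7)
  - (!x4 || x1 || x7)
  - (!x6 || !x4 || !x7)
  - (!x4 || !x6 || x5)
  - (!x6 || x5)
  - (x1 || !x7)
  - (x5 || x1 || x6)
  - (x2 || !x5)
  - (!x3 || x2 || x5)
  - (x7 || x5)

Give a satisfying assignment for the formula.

x1 = T, x2 = F, x3 = F, x4 = T, x5 = F, x6 = F, x7 = T

Pure literal: x3 appears only negated; assign x3 = False.
Try x1 = True.
  then x6 is forced to False.
  then x4 is forced to True.
Try x2 = False.
  then x5 is forced to False.
  then x7 is forced to True.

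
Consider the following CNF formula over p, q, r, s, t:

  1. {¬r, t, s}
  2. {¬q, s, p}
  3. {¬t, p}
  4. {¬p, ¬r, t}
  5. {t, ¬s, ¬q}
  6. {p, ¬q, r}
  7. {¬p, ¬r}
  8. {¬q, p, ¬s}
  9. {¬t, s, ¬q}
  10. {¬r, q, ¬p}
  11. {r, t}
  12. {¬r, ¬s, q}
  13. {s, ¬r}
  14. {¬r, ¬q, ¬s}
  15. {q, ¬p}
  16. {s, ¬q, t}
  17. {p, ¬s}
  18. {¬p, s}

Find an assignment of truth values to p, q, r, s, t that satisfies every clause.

Set p = True and propagate.
  then r is forced to False.
  then t is forced to True.
  then q is forced to True.
  then s is forced to True.
Every clause has at least one true literal under this assignment.
Check each clause:
  1. {s, t, ¬r} — ¬r is true.
  2. {p, s, ¬q} — p is true.
  3. {¬t, p} — p is true.
  4. {¬p, ¬r, t} — ¬r is true.
  5. {¬q, t, ¬s} — t is true.
  6. {p, ¬q, r} — p is true.
  7. {¬p, ¬r} — ¬r is true.
  8. {p, ¬s, ¬q} — p is true.
  9. {¬t, ¬q, s} — s is true.
  10. {q, ¬r, ¬p} — q is true.
  11. {t, r} — t is true.
  12. {q, ¬s, ¬r} — q is true.
  13. {¬r, s} — s is true.
  14. {¬q, ¬r, ¬s} — ¬r is true.
  15. {¬p, q} — q is true.
  16. {s, t, ¬q} — s is true.
  17. {¬s, p} — p is true.
  18. {s, ¬p} — s is true.

p=T, q=T, r=F, s=T, t=T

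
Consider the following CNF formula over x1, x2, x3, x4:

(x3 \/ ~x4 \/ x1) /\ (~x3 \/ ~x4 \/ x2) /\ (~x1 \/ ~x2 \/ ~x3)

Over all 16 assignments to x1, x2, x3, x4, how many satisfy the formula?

Case analysis on x3 and x1:
  x3=T, x1=T: remaining (x2,x4) ∈ {(F,F)} — 1.
  x3=T, x1=F: remaining (x2,x4) ∈ {(F,F); (T,F); (T,T)} — 3.
  x3=F, x1=T: remaining (x2,x4) ∈ {(F,F); (F,T); (T,F); (T,T)} — 4.
  x3=F, x1=F: remaining (x2,x4) ∈ {(F,F); (T,F)} — 2.
Total: 1 + 3 + 4 + 2 = 10.

10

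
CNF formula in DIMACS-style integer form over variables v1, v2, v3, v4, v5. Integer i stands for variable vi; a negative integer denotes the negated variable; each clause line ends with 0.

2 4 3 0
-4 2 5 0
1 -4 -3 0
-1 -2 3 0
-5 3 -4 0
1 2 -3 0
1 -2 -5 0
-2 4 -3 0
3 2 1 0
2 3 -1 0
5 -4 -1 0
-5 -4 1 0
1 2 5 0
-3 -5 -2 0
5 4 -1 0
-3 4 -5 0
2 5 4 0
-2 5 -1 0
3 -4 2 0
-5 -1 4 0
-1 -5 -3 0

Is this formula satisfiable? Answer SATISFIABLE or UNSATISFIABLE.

Try v1 = False.
Try v2 = True.
  then v5 is forced to False.
Try v3 = False.
v4 is now unconstrained; take v4 = False.
Every clause has at least one true literal under this assignment.
So v1=False  v2=True  v3=False  v4=False  v5=False is a satisfying assignment.

SATISFIABLE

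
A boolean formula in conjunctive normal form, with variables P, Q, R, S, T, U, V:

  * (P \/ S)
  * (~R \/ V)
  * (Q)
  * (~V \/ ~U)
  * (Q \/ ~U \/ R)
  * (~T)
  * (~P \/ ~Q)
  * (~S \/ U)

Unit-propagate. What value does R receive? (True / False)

False

Unit clause (Q) sets Q = True.
Unit clause (~T) sets T = False.
From (~Q \/ ~P) and Q = True: P = False.
(S \/ P): since P = False, the clause reduces to (S). S = True.
From (~S \/ U) and S = True: U = True.
In (~V \/ ~U), ~U is now false; ~V must hold, so V = False.
(~R \/ V) with V = False leaves only ~R, so R = False.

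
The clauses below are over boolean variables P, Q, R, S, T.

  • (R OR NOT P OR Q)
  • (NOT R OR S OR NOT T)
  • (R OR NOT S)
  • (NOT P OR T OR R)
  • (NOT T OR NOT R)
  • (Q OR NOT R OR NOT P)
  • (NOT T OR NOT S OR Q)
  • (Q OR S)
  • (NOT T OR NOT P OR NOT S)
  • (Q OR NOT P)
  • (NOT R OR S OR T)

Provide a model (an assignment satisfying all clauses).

P=F, Q=F, R=T, S=T, T=F

Pure literal: P appears only negated; assign P = False.
Branch on Q: take Q = False.
  then S is forced to True.
  then R is forced to True.
  then T is forced to False.
Every clause has at least one true literal under this assignment.
Check each clause:
  1. (R OR Q OR NOT P) — R is true.
  2. (NOT R OR NOT T OR S) — NOT T is true.
  3. (R OR NOT S) — R is true.
  4. (R OR NOT P OR T) — R is true.
  5. (NOT R OR NOT T) — NOT T is true.
  6. (Q OR NOT P OR NOT R) — NOT P is true.
  7. (NOT S OR Q OR NOT T) — NOT T is true.
  8. (Q OR S) — S is true.
  9. (NOT T OR NOT S OR NOT P) — NOT T is true.
  10. (Q OR NOT P) — NOT P is true.
  11. (T OR NOT R OR S) — S is true.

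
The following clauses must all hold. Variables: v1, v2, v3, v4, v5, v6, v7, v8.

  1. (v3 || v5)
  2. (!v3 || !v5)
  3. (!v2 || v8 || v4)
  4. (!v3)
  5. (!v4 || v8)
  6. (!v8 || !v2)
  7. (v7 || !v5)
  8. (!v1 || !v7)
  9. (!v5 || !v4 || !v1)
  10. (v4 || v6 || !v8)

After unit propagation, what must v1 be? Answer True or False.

(!v3) stands alone — v3 = False.
(v5 || v3): since v3 = False, the clause reduces to (v5). v5 = True.
(v7 || !v5) with v5 = True leaves only v7, so v7 = True.
From (!v7 || !v1) and v7 = True: v1 = False.

False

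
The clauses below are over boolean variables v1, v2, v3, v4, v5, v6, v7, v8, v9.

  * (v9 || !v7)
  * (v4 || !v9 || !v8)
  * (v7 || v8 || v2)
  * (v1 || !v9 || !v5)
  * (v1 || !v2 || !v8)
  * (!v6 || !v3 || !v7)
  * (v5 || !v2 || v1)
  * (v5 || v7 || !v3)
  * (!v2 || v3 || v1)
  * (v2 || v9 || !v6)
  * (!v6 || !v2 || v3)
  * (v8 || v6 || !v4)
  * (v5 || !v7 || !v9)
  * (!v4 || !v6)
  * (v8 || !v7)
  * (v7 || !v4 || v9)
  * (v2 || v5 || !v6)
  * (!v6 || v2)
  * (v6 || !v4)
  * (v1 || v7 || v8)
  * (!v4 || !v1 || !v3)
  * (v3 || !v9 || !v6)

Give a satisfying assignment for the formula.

v1 = T  v2 = T  v3 = F  v4 = F  v5 = T  v6 = F  v7 = F  v8 = F  v9 = T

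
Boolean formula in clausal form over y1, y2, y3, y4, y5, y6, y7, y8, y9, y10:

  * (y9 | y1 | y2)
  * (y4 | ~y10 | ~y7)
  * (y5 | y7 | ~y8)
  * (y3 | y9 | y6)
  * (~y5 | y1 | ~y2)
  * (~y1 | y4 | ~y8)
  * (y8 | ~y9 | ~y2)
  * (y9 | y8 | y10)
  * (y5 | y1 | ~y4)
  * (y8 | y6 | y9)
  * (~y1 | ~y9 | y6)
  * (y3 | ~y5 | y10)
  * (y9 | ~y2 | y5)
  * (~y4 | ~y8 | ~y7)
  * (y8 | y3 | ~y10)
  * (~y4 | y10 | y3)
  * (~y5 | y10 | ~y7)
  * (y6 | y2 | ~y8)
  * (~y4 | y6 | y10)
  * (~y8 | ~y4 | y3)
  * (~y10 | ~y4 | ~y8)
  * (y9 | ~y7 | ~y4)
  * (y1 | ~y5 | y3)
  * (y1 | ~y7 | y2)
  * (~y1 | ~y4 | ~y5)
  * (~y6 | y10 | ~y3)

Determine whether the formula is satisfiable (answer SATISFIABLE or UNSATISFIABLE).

Branch on y1: take y1 = False.
Set y2 = False and propagate.
  then y9 is forced to True.
  then y7 is forced to False.
The remaining clauses are satisfied by y3 = False, y4 = False, y5 = False, y6 = False, y8 = False, y10 = False.
Every clause has at least one true literal under this assignment.
So y1=F, y2=F, y3=F, y4=F, y5=F, y6=F, y7=F, y8=F, y9=T, y10=F is a satisfying assignment.

SATISFIABLE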